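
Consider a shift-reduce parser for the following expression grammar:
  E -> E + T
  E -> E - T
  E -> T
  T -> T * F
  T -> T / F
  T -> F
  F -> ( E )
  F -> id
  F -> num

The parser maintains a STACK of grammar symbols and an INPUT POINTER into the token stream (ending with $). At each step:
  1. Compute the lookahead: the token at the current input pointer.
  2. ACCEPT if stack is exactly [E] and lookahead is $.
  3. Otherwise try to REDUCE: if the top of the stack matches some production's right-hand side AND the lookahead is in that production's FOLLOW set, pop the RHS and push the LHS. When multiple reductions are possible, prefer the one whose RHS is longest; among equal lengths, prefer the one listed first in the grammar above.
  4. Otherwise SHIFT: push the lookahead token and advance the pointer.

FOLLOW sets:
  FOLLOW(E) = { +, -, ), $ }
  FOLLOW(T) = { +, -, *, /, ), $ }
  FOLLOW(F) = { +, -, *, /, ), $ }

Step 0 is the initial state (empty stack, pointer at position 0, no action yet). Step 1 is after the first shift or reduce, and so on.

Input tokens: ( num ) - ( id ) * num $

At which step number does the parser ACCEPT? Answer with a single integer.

Answer: 24

Derivation:
Step 1: shift (. Stack=[(] ptr=1 lookahead=num remaining=[num ) - ( id ) * num $]
Step 2: shift num. Stack=[( num] ptr=2 lookahead=) remaining=[) - ( id ) * num $]
Step 3: reduce F->num. Stack=[( F] ptr=2 lookahead=) remaining=[) - ( id ) * num $]
Step 4: reduce T->F. Stack=[( T] ptr=2 lookahead=) remaining=[) - ( id ) * num $]
Step 5: reduce E->T. Stack=[( E] ptr=2 lookahead=) remaining=[) - ( id ) * num $]
Step 6: shift ). Stack=[( E )] ptr=3 lookahead=- remaining=[- ( id ) * num $]
Step 7: reduce F->( E ). Stack=[F] ptr=3 lookahead=- remaining=[- ( id ) * num $]
Step 8: reduce T->F. Stack=[T] ptr=3 lookahead=- remaining=[- ( id ) * num $]
Step 9: reduce E->T. Stack=[E] ptr=3 lookahead=- remaining=[- ( id ) * num $]
Step 10: shift -. Stack=[E -] ptr=4 lookahead=( remaining=[( id ) * num $]
Step 11: shift (. Stack=[E - (] ptr=5 lookahead=id remaining=[id ) * num $]
Step 12: shift id. Stack=[E - ( id] ptr=6 lookahead=) remaining=[) * num $]
Step 13: reduce F->id. Stack=[E - ( F] ptr=6 lookahead=) remaining=[) * num $]
Step 14: reduce T->F. Stack=[E - ( T] ptr=6 lookahead=) remaining=[) * num $]
Step 15: reduce E->T. Stack=[E - ( E] ptr=6 lookahead=) remaining=[) * num $]
Step 16: shift ). Stack=[E - ( E )] ptr=7 lookahead=* remaining=[* num $]
Step 17: reduce F->( E ). Stack=[E - F] ptr=7 lookahead=* remaining=[* num $]
Step 18: reduce T->F. Stack=[E - T] ptr=7 lookahead=* remaining=[* num $]
Step 19: shift *. Stack=[E - T *] ptr=8 lookahead=num remaining=[num $]
Step 20: shift num. Stack=[E - T * num] ptr=9 lookahead=$ remaining=[$]
Step 21: reduce F->num. Stack=[E - T * F] ptr=9 lookahead=$ remaining=[$]
Step 22: reduce T->T * F. Stack=[E - T] ptr=9 lookahead=$ remaining=[$]
Step 23: reduce E->E - T. Stack=[E] ptr=9 lookahead=$ remaining=[$]
Step 24: accept. Stack=[E] ptr=9 lookahead=$ remaining=[$]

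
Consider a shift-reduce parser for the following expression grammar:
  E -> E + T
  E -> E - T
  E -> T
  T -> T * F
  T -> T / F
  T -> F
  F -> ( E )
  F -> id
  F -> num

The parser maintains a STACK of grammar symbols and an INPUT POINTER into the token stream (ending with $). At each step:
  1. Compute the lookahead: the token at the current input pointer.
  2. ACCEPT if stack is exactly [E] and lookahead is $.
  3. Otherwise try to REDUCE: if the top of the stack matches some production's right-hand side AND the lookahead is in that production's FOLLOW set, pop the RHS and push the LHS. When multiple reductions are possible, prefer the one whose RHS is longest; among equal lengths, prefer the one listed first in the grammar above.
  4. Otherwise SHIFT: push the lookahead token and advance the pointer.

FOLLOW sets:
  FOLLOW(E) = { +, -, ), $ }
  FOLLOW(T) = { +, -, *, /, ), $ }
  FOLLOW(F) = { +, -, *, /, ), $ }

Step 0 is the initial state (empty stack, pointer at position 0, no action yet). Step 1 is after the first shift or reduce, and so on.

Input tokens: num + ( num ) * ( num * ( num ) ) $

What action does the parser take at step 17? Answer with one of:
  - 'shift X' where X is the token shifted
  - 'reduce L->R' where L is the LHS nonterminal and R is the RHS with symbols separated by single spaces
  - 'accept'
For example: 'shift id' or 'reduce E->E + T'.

Answer: reduce F->num

Derivation:
Step 1: shift num. Stack=[num] ptr=1 lookahead=+ remaining=[+ ( num ) * ( num * ( num ) ) $]
Step 2: reduce F->num. Stack=[F] ptr=1 lookahead=+ remaining=[+ ( num ) * ( num * ( num ) ) $]
Step 3: reduce T->F. Stack=[T] ptr=1 lookahead=+ remaining=[+ ( num ) * ( num * ( num ) ) $]
Step 4: reduce E->T. Stack=[E] ptr=1 lookahead=+ remaining=[+ ( num ) * ( num * ( num ) ) $]
Step 5: shift +. Stack=[E +] ptr=2 lookahead=( remaining=[( num ) * ( num * ( num ) ) $]
Step 6: shift (. Stack=[E + (] ptr=3 lookahead=num remaining=[num ) * ( num * ( num ) ) $]
Step 7: shift num. Stack=[E + ( num] ptr=4 lookahead=) remaining=[) * ( num * ( num ) ) $]
Step 8: reduce F->num. Stack=[E + ( F] ptr=4 lookahead=) remaining=[) * ( num * ( num ) ) $]
Step 9: reduce T->F. Stack=[E + ( T] ptr=4 lookahead=) remaining=[) * ( num * ( num ) ) $]
Step 10: reduce E->T. Stack=[E + ( E] ptr=4 lookahead=) remaining=[) * ( num * ( num ) ) $]
Step 11: shift ). Stack=[E + ( E )] ptr=5 lookahead=* remaining=[* ( num * ( num ) ) $]
Step 12: reduce F->( E ). Stack=[E + F] ptr=5 lookahead=* remaining=[* ( num * ( num ) ) $]
Step 13: reduce T->F. Stack=[E + T] ptr=5 lookahead=* remaining=[* ( num * ( num ) ) $]
Step 14: shift *. Stack=[E + T *] ptr=6 lookahead=( remaining=[( num * ( num ) ) $]
Step 15: shift (. Stack=[E + T * (] ptr=7 lookahead=num remaining=[num * ( num ) ) $]
Step 16: shift num. Stack=[E + T * ( num] ptr=8 lookahead=* remaining=[* ( num ) ) $]
Step 17: reduce F->num. Stack=[E + T * ( F] ptr=8 lookahead=* remaining=[* ( num ) ) $]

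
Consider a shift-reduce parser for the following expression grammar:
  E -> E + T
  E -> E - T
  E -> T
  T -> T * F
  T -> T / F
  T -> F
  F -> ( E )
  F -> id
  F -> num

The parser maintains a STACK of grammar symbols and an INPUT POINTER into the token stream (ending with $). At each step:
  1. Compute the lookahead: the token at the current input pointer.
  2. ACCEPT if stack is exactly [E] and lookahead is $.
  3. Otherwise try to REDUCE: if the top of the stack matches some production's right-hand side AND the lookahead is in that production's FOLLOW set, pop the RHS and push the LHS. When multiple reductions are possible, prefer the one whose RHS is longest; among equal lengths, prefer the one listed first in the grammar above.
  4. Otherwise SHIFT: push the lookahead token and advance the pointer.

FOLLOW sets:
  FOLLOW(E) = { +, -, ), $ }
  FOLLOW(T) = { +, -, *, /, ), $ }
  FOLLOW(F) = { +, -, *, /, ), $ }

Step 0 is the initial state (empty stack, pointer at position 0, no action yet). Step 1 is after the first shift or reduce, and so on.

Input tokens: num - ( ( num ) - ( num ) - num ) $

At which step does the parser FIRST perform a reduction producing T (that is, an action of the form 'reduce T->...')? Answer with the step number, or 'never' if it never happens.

Step 1: shift num. Stack=[num] ptr=1 lookahead=- remaining=[- ( ( num ) - ( num ) - num ) $]
Step 2: reduce F->num. Stack=[F] ptr=1 lookahead=- remaining=[- ( ( num ) - ( num ) - num ) $]
Step 3: reduce T->F. Stack=[T] ptr=1 lookahead=- remaining=[- ( ( num ) - ( num ) - num ) $]

Answer: 3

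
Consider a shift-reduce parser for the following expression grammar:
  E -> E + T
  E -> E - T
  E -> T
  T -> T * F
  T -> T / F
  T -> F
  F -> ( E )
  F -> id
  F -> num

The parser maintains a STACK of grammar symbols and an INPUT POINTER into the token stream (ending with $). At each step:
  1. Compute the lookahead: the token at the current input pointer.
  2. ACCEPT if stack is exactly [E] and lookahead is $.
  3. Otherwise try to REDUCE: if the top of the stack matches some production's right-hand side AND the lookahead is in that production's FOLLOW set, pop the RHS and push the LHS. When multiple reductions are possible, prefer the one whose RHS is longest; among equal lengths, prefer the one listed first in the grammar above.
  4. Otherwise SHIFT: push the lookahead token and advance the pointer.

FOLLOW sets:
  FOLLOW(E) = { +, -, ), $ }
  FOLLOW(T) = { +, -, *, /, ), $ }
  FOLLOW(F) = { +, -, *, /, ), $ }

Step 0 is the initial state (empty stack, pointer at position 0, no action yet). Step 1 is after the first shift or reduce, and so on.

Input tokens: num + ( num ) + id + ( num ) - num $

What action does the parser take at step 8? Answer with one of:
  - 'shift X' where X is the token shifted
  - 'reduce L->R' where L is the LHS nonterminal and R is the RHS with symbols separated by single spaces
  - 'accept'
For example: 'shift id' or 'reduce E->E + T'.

Step 1: shift num. Stack=[num] ptr=1 lookahead=+ remaining=[+ ( num ) + id + ( num ) - num $]
Step 2: reduce F->num. Stack=[F] ptr=1 lookahead=+ remaining=[+ ( num ) + id + ( num ) - num $]
Step 3: reduce T->F. Stack=[T] ptr=1 lookahead=+ remaining=[+ ( num ) + id + ( num ) - num $]
Step 4: reduce E->T. Stack=[E] ptr=1 lookahead=+ remaining=[+ ( num ) + id + ( num ) - num $]
Step 5: shift +. Stack=[E +] ptr=2 lookahead=( remaining=[( num ) + id + ( num ) - num $]
Step 6: shift (. Stack=[E + (] ptr=3 lookahead=num remaining=[num ) + id + ( num ) - num $]
Step 7: shift num. Stack=[E + ( num] ptr=4 lookahead=) remaining=[) + id + ( num ) - num $]
Step 8: reduce F->num. Stack=[E + ( F] ptr=4 lookahead=) remaining=[) + id + ( num ) - num $]

Answer: reduce F->num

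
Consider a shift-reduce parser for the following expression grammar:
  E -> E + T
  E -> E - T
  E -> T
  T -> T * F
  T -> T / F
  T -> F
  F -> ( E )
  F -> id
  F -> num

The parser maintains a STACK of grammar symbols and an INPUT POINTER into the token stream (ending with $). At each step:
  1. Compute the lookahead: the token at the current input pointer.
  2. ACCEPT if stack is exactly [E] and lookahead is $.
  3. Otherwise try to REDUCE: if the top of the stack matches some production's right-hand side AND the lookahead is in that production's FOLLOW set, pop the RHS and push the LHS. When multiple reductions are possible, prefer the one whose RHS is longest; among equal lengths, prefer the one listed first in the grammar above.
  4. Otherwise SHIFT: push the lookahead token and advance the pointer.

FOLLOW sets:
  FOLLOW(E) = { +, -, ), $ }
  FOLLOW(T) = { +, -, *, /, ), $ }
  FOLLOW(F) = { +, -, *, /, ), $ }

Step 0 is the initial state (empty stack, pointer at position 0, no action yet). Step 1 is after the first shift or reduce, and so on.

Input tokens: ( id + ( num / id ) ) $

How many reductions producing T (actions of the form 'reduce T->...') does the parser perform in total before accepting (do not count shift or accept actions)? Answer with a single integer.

Step 1: shift (. Stack=[(] ptr=1 lookahead=id remaining=[id + ( num / id ) ) $]
Step 2: shift id. Stack=[( id] ptr=2 lookahead=+ remaining=[+ ( num / id ) ) $]
Step 3: reduce F->id. Stack=[( F] ptr=2 lookahead=+ remaining=[+ ( num / id ) ) $]
Step 4: reduce T->F. Stack=[( T] ptr=2 lookahead=+ remaining=[+ ( num / id ) ) $]
Step 5: reduce E->T. Stack=[( E] ptr=2 lookahead=+ remaining=[+ ( num / id ) ) $]
Step 6: shift +. Stack=[( E +] ptr=3 lookahead=( remaining=[( num / id ) ) $]
Step 7: shift (. Stack=[( E + (] ptr=4 lookahead=num remaining=[num / id ) ) $]
Step 8: shift num. Stack=[( E + ( num] ptr=5 lookahead=/ remaining=[/ id ) ) $]
Step 9: reduce F->num. Stack=[( E + ( F] ptr=5 lookahead=/ remaining=[/ id ) ) $]
Step 10: reduce T->F. Stack=[( E + ( T] ptr=5 lookahead=/ remaining=[/ id ) ) $]
Step 11: shift /. Stack=[( E + ( T /] ptr=6 lookahead=id remaining=[id ) ) $]
Step 12: shift id. Stack=[( E + ( T / id] ptr=7 lookahead=) remaining=[) ) $]
Step 13: reduce F->id. Stack=[( E + ( T / F] ptr=7 lookahead=) remaining=[) ) $]
Step 14: reduce T->T / F. Stack=[( E + ( T] ptr=7 lookahead=) remaining=[) ) $]
Step 15: reduce E->T. Stack=[( E + ( E] ptr=7 lookahead=) remaining=[) ) $]
Step 16: shift ). Stack=[( E + ( E )] ptr=8 lookahead=) remaining=[) $]
Step 17: reduce F->( E ). Stack=[( E + F] ptr=8 lookahead=) remaining=[) $]
Step 18: reduce T->F. Stack=[( E + T] ptr=8 lookahead=) remaining=[) $]
Step 19: reduce E->E + T. Stack=[( E] ptr=8 lookahead=) remaining=[) $]
Step 20: shift ). Stack=[( E )] ptr=9 lookahead=$ remaining=[$]
Step 21: reduce F->( E ). Stack=[F] ptr=9 lookahead=$ remaining=[$]
Step 22: reduce T->F. Stack=[T] ptr=9 lookahead=$ remaining=[$]
Step 23: reduce E->T. Stack=[E] ptr=9 lookahead=$ remaining=[$]
Step 24: accept. Stack=[E] ptr=9 lookahead=$ remaining=[$]

Answer: 5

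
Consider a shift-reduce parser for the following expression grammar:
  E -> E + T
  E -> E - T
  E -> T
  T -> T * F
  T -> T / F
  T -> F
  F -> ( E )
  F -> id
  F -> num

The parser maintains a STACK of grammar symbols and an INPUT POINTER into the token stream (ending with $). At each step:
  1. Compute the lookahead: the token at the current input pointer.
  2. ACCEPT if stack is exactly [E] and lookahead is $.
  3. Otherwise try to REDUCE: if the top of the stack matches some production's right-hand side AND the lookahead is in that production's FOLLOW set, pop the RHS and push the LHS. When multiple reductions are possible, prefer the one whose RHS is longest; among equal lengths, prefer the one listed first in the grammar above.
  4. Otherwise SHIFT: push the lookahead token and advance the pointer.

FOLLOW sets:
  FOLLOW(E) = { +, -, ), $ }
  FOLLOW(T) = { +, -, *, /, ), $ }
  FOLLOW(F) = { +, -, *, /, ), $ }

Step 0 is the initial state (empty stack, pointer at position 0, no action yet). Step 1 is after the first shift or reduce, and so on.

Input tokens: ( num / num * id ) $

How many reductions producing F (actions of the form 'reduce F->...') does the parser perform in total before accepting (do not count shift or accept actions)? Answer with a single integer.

Step 1: shift (. Stack=[(] ptr=1 lookahead=num remaining=[num / num * id ) $]
Step 2: shift num. Stack=[( num] ptr=2 lookahead=/ remaining=[/ num * id ) $]
Step 3: reduce F->num. Stack=[( F] ptr=2 lookahead=/ remaining=[/ num * id ) $]
Step 4: reduce T->F. Stack=[( T] ptr=2 lookahead=/ remaining=[/ num * id ) $]
Step 5: shift /. Stack=[( T /] ptr=3 lookahead=num remaining=[num * id ) $]
Step 6: shift num. Stack=[( T / num] ptr=4 lookahead=* remaining=[* id ) $]
Step 7: reduce F->num. Stack=[( T / F] ptr=4 lookahead=* remaining=[* id ) $]
Step 8: reduce T->T / F. Stack=[( T] ptr=4 lookahead=* remaining=[* id ) $]
Step 9: shift *. Stack=[( T *] ptr=5 lookahead=id remaining=[id ) $]
Step 10: shift id. Stack=[( T * id] ptr=6 lookahead=) remaining=[) $]
Step 11: reduce F->id. Stack=[( T * F] ptr=6 lookahead=) remaining=[) $]
Step 12: reduce T->T * F. Stack=[( T] ptr=6 lookahead=) remaining=[) $]
Step 13: reduce E->T. Stack=[( E] ptr=6 lookahead=) remaining=[) $]
Step 14: shift ). Stack=[( E )] ptr=7 lookahead=$ remaining=[$]
Step 15: reduce F->( E ). Stack=[F] ptr=7 lookahead=$ remaining=[$]
Step 16: reduce T->F. Stack=[T] ptr=7 lookahead=$ remaining=[$]
Step 17: reduce E->T. Stack=[E] ptr=7 lookahead=$ remaining=[$]
Step 18: accept. Stack=[E] ptr=7 lookahead=$ remaining=[$]

Answer: 4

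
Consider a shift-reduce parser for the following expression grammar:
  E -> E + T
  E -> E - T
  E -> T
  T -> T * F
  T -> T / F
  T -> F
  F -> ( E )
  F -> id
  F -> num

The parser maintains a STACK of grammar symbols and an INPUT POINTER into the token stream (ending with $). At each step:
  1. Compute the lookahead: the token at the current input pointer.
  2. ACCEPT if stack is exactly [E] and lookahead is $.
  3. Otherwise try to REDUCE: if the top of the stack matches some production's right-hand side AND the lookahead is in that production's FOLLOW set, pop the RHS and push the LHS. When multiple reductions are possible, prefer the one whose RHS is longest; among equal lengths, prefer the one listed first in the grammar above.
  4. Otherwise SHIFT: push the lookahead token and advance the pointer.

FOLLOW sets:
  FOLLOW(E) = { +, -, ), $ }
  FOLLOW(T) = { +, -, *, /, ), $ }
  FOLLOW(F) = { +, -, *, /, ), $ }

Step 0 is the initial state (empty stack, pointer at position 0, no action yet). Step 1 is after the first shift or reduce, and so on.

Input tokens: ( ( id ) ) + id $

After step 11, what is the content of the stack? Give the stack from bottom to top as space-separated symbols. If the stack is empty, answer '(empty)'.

Step 1: shift (. Stack=[(] ptr=1 lookahead=( remaining=[( id ) ) + id $]
Step 2: shift (. Stack=[( (] ptr=2 lookahead=id remaining=[id ) ) + id $]
Step 3: shift id. Stack=[( ( id] ptr=3 lookahead=) remaining=[) ) + id $]
Step 4: reduce F->id. Stack=[( ( F] ptr=3 lookahead=) remaining=[) ) + id $]
Step 5: reduce T->F. Stack=[( ( T] ptr=3 lookahead=) remaining=[) ) + id $]
Step 6: reduce E->T. Stack=[( ( E] ptr=3 lookahead=) remaining=[) ) + id $]
Step 7: shift ). Stack=[( ( E )] ptr=4 lookahead=) remaining=[) + id $]
Step 8: reduce F->( E ). Stack=[( F] ptr=4 lookahead=) remaining=[) + id $]
Step 9: reduce T->F. Stack=[( T] ptr=4 lookahead=) remaining=[) + id $]
Step 10: reduce E->T. Stack=[( E] ptr=4 lookahead=) remaining=[) + id $]
Step 11: shift ). Stack=[( E )] ptr=5 lookahead=+ remaining=[+ id $]

Answer: ( E )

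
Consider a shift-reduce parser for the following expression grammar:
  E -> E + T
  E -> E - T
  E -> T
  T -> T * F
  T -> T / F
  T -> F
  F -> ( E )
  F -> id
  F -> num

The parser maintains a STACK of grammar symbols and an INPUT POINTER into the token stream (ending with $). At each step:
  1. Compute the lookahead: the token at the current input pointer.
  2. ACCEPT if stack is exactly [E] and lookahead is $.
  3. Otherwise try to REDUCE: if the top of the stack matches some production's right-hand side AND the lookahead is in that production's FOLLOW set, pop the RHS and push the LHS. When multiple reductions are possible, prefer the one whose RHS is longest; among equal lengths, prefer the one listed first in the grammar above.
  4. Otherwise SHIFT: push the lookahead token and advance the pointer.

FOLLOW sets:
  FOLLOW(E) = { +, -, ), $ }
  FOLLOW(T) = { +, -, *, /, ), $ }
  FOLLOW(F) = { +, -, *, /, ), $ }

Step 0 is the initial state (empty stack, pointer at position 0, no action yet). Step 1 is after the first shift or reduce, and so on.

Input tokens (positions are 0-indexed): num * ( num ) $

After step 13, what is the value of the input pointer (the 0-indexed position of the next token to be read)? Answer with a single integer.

Step 1: shift num. Stack=[num] ptr=1 lookahead=* remaining=[* ( num ) $]
Step 2: reduce F->num. Stack=[F] ptr=1 lookahead=* remaining=[* ( num ) $]
Step 3: reduce T->F. Stack=[T] ptr=1 lookahead=* remaining=[* ( num ) $]
Step 4: shift *. Stack=[T *] ptr=2 lookahead=( remaining=[( num ) $]
Step 5: shift (. Stack=[T * (] ptr=3 lookahead=num remaining=[num ) $]
Step 6: shift num. Stack=[T * ( num] ptr=4 lookahead=) remaining=[) $]
Step 7: reduce F->num. Stack=[T * ( F] ptr=4 lookahead=) remaining=[) $]
Step 8: reduce T->F. Stack=[T * ( T] ptr=4 lookahead=) remaining=[) $]
Step 9: reduce E->T. Stack=[T * ( E] ptr=4 lookahead=) remaining=[) $]
Step 10: shift ). Stack=[T * ( E )] ptr=5 lookahead=$ remaining=[$]
Step 11: reduce F->( E ). Stack=[T * F] ptr=5 lookahead=$ remaining=[$]
Step 12: reduce T->T * F. Stack=[T] ptr=5 lookahead=$ remaining=[$]
Step 13: reduce E->T. Stack=[E] ptr=5 lookahead=$ remaining=[$]

Answer: 5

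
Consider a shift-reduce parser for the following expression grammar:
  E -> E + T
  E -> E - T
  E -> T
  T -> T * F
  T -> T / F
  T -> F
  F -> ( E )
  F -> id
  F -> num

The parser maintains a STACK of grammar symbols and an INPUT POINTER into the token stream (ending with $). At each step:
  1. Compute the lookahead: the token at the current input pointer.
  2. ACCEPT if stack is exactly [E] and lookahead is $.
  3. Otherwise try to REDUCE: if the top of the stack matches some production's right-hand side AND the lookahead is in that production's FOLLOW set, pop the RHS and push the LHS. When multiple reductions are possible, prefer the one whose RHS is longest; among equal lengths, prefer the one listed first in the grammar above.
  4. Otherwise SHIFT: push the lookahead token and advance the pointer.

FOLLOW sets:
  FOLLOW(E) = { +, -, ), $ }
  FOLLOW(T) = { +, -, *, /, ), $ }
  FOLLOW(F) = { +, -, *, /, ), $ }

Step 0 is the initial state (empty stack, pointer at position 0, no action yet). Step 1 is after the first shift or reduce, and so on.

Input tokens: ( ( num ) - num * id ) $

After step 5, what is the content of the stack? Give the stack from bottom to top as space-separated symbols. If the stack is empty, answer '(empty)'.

Step 1: shift (. Stack=[(] ptr=1 lookahead=( remaining=[( num ) - num * id ) $]
Step 2: shift (. Stack=[( (] ptr=2 lookahead=num remaining=[num ) - num * id ) $]
Step 3: shift num. Stack=[( ( num] ptr=3 lookahead=) remaining=[) - num * id ) $]
Step 4: reduce F->num. Stack=[( ( F] ptr=3 lookahead=) remaining=[) - num * id ) $]
Step 5: reduce T->F. Stack=[( ( T] ptr=3 lookahead=) remaining=[) - num * id ) $]

Answer: ( ( T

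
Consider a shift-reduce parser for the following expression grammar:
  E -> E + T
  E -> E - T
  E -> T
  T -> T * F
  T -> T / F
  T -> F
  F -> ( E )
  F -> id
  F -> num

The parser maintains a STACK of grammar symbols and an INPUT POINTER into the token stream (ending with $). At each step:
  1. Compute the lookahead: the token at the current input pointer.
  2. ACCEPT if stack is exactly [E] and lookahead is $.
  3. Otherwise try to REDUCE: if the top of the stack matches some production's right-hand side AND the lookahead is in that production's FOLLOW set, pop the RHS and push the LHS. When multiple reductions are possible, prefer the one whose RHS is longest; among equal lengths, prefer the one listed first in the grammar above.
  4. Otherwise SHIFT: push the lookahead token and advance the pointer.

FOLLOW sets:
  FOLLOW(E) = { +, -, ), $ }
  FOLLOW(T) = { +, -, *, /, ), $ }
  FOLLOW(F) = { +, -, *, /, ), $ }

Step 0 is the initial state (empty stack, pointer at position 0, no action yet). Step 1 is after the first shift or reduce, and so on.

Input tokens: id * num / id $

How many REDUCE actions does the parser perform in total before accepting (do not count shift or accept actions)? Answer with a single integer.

Answer: 7

Derivation:
Step 1: shift id. Stack=[id] ptr=1 lookahead=* remaining=[* num / id $]
Step 2: reduce F->id. Stack=[F] ptr=1 lookahead=* remaining=[* num / id $]
Step 3: reduce T->F. Stack=[T] ptr=1 lookahead=* remaining=[* num / id $]
Step 4: shift *. Stack=[T *] ptr=2 lookahead=num remaining=[num / id $]
Step 5: shift num. Stack=[T * num] ptr=3 lookahead=/ remaining=[/ id $]
Step 6: reduce F->num. Stack=[T * F] ptr=3 lookahead=/ remaining=[/ id $]
Step 7: reduce T->T * F. Stack=[T] ptr=3 lookahead=/ remaining=[/ id $]
Step 8: shift /. Stack=[T /] ptr=4 lookahead=id remaining=[id $]
Step 9: shift id. Stack=[T / id] ptr=5 lookahead=$ remaining=[$]
Step 10: reduce F->id. Stack=[T / F] ptr=5 lookahead=$ remaining=[$]
Step 11: reduce T->T / F. Stack=[T] ptr=5 lookahead=$ remaining=[$]
Step 12: reduce E->T. Stack=[E] ptr=5 lookahead=$ remaining=[$]
Step 13: accept. Stack=[E] ptr=5 lookahead=$ remaining=[$]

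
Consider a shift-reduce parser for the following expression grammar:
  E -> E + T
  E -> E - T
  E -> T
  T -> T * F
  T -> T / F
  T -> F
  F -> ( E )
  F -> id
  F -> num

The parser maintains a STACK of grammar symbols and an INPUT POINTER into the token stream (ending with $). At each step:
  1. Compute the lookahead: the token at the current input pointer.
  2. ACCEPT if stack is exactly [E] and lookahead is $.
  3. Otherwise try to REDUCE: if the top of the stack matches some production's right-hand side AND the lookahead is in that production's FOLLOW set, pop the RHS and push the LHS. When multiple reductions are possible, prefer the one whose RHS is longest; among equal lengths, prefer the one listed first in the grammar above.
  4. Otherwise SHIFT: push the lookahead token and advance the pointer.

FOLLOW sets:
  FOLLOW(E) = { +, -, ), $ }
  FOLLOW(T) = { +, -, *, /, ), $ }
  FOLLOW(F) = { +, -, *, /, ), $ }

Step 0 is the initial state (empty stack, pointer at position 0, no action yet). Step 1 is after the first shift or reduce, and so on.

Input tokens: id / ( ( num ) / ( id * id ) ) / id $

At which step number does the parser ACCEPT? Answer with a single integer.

Step 1: shift id. Stack=[id] ptr=1 lookahead=/ remaining=[/ ( ( num ) / ( id * id ) ) / id $]
Step 2: reduce F->id. Stack=[F] ptr=1 lookahead=/ remaining=[/ ( ( num ) / ( id * id ) ) / id $]
Step 3: reduce T->F. Stack=[T] ptr=1 lookahead=/ remaining=[/ ( ( num ) / ( id * id ) ) / id $]
Step 4: shift /. Stack=[T /] ptr=2 lookahead=( remaining=[( ( num ) / ( id * id ) ) / id $]
Step 5: shift (. Stack=[T / (] ptr=3 lookahead=( remaining=[( num ) / ( id * id ) ) / id $]
Step 6: shift (. Stack=[T / ( (] ptr=4 lookahead=num remaining=[num ) / ( id * id ) ) / id $]
Step 7: shift num. Stack=[T / ( ( num] ptr=5 lookahead=) remaining=[) / ( id * id ) ) / id $]
Step 8: reduce F->num. Stack=[T / ( ( F] ptr=5 lookahead=) remaining=[) / ( id * id ) ) / id $]
Step 9: reduce T->F. Stack=[T / ( ( T] ptr=5 lookahead=) remaining=[) / ( id * id ) ) / id $]
Step 10: reduce E->T. Stack=[T / ( ( E] ptr=5 lookahead=) remaining=[) / ( id * id ) ) / id $]
Step 11: shift ). Stack=[T / ( ( E )] ptr=6 lookahead=/ remaining=[/ ( id * id ) ) / id $]
Step 12: reduce F->( E ). Stack=[T / ( F] ptr=6 lookahead=/ remaining=[/ ( id * id ) ) / id $]
Step 13: reduce T->F. Stack=[T / ( T] ptr=6 lookahead=/ remaining=[/ ( id * id ) ) / id $]
Step 14: shift /. Stack=[T / ( T /] ptr=7 lookahead=( remaining=[( id * id ) ) / id $]
Step 15: shift (. Stack=[T / ( T / (] ptr=8 lookahead=id remaining=[id * id ) ) / id $]
Step 16: shift id. Stack=[T / ( T / ( id] ptr=9 lookahead=* remaining=[* id ) ) / id $]
Step 17: reduce F->id. Stack=[T / ( T / ( F] ptr=9 lookahead=* remaining=[* id ) ) / id $]
Step 18: reduce T->F. Stack=[T / ( T / ( T] ptr=9 lookahead=* remaining=[* id ) ) / id $]
Step 19: shift *. Stack=[T / ( T / ( T *] ptr=10 lookahead=id remaining=[id ) ) / id $]
Step 20: shift id. Stack=[T / ( T / ( T * id] ptr=11 lookahead=) remaining=[) ) / id $]
Step 21: reduce F->id. Stack=[T / ( T / ( T * F] ptr=11 lookahead=) remaining=[) ) / id $]
Step 22: reduce T->T * F. Stack=[T / ( T / ( T] ptr=11 lookahead=) remaining=[) ) / id $]
Step 23: reduce E->T. Stack=[T / ( T / ( E] ptr=11 lookahead=) remaining=[) ) / id $]
Step 24: shift ). Stack=[T / ( T / ( E )] ptr=12 lookahead=) remaining=[) / id $]
Step 25: reduce F->( E ). Stack=[T / ( T / F] ptr=12 lookahead=) remaining=[) / id $]
Step 26: reduce T->T / F. Stack=[T / ( T] ptr=12 lookahead=) remaining=[) / id $]
Step 27: reduce E->T. Stack=[T / ( E] ptr=12 lookahead=) remaining=[) / id $]
Step 28: shift ). Stack=[T / ( E )] ptr=13 lookahead=/ remaining=[/ id $]
Step 29: reduce F->( E ). Stack=[T / F] ptr=13 lookahead=/ remaining=[/ id $]
Step 30: reduce T->T / F. Stack=[T] ptr=13 lookahead=/ remaining=[/ id $]
Step 31: shift /. Stack=[T /] ptr=14 lookahead=id remaining=[id $]
Step 32: shift id. Stack=[T / id] ptr=15 lookahead=$ remaining=[$]
Step 33: reduce F->id. Stack=[T / F] ptr=15 lookahead=$ remaining=[$]
Step 34: reduce T->T / F. Stack=[T] ptr=15 lookahead=$ remaining=[$]
Step 35: reduce E->T. Stack=[E] ptr=15 lookahead=$ remaining=[$]
Step 36: accept. Stack=[E] ptr=15 lookahead=$ remaining=[$]

Answer: 36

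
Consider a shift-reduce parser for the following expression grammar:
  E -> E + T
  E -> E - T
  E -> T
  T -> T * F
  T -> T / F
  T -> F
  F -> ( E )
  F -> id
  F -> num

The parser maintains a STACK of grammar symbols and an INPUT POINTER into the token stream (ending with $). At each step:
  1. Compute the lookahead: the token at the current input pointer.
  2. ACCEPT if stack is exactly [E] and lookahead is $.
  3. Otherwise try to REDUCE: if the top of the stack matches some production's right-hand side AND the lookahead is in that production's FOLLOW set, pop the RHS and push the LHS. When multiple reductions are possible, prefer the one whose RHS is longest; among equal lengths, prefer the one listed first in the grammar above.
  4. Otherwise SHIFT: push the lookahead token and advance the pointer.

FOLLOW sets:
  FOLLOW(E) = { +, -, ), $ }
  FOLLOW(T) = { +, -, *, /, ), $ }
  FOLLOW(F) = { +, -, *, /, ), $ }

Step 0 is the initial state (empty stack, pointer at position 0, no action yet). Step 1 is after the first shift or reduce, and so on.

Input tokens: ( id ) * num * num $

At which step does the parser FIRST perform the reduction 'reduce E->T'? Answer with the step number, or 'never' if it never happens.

Answer: 5

Derivation:
Step 1: shift (. Stack=[(] ptr=1 lookahead=id remaining=[id ) * num * num $]
Step 2: shift id. Stack=[( id] ptr=2 lookahead=) remaining=[) * num * num $]
Step 3: reduce F->id. Stack=[( F] ptr=2 lookahead=) remaining=[) * num * num $]
Step 4: reduce T->F. Stack=[( T] ptr=2 lookahead=) remaining=[) * num * num $]
Step 5: reduce E->T. Stack=[( E] ptr=2 lookahead=) remaining=[) * num * num $]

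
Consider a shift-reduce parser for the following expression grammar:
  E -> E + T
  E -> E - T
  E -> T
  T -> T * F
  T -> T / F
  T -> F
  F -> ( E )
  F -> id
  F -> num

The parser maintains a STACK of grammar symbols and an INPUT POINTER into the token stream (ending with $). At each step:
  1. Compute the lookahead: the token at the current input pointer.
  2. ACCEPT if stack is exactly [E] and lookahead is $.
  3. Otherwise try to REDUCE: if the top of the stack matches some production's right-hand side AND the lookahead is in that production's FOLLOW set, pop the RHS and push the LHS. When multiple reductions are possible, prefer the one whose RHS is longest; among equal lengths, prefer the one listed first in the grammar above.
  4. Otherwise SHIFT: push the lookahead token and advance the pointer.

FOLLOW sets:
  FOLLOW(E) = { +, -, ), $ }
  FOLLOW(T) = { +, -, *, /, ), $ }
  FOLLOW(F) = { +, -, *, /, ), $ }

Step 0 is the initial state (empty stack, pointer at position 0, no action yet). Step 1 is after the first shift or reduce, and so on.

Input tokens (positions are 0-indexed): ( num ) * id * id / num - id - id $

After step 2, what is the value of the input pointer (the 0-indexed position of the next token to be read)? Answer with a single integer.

Answer: 2

Derivation:
Step 1: shift (. Stack=[(] ptr=1 lookahead=num remaining=[num ) * id * id / num - id - id $]
Step 2: shift num. Stack=[( num] ptr=2 lookahead=) remaining=[) * id * id / num - id - id $]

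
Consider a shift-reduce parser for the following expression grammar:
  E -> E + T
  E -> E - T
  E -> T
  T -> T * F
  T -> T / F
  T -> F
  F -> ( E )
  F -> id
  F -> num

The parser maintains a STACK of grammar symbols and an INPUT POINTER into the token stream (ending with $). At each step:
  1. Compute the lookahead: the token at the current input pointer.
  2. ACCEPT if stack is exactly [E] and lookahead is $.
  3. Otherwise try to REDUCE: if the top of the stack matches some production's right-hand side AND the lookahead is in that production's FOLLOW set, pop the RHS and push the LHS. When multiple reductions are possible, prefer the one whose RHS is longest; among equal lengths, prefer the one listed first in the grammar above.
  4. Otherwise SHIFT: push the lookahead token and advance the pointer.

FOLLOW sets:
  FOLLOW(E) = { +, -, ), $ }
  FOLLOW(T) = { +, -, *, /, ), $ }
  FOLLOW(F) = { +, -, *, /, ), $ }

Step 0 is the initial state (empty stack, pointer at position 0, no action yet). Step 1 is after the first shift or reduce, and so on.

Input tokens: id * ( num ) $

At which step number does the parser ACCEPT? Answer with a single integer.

Step 1: shift id. Stack=[id] ptr=1 lookahead=* remaining=[* ( num ) $]
Step 2: reduce F->id. Stack=[F] ptr=1 lookahead=* remaining=[* ( num ) $]
Step 3: reduce T->F. Stack=[T] ptr=1 lookahead=* remaining=[* ( num ) $]
Step 4: shift *. Stack=[T *] ptr=2 lookahead=( remaining=[( num ) $]
Step 5: shift (. Stack=[T * (] ptr=3 lookahead=num remaining=[num ) $]
Step 6: shift num. Stack=[T * ( num] ptr=4 lookahead=) remaining=[) $]
Step 7: reduce F->num. Stack=[T * ( F] ptr=4 lookahead=) remaining=[) $]
Step 8: reduce T->F. Stack=[T * ( T] ptr=4 lookahead=) remaining=[) $]
Step 9: reduce E->T. Stack=[T * ( E] ptr=4 lookahead=) remaining=[) $]
Step 10: shift ). Stack=[T * ( E )] ptr=5 lookahead=$ remaining=[$]
Step 11: reduce F->( E ). Stack=[T * F] ptr=5 lookahead=$ remaining=[$]
Step 12: reduce T->T * F. Stack=[T] ptr=5 lookahead=$ remaining=[$]
Step 13: reduce E->T. Stack=[E] ptr=5 lookahead=$ remaining=[$]
Step 14: accept. Stack=[E] ptr=5 lookahead=$ remaining=[$]

Answer: 14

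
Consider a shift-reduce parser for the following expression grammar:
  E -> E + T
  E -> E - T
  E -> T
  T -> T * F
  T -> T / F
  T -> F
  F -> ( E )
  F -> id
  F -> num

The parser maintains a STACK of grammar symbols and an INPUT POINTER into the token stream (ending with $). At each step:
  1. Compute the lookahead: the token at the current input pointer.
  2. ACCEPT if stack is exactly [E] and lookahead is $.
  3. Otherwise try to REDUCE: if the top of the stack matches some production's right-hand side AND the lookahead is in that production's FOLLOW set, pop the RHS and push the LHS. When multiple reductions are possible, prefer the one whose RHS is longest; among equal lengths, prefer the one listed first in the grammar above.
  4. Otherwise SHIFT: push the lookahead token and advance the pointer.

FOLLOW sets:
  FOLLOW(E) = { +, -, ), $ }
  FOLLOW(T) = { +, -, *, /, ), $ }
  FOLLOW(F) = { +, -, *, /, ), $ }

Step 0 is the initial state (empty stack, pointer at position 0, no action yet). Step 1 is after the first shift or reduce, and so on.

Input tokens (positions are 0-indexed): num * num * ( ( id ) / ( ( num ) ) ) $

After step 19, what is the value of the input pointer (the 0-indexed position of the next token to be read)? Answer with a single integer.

Step 1: shift num. Stack=[num] ptr=1 lookahead=* remaining=[* num * ( ( id ) / ( ( num ) ) ) $]
Step 2: reduce F->num. Stack=[F] ptr=1 lookahead=* remaining=[* num * ( ( id ) / ( ( num ) ) ) $]
Step 3: reduce T->F. Stack=[T] ptr=1 lookahead=* remaining=[* num * ( ( id ) / ( ( num ) ) ) $]
Step 4: shift *. Stack=[T *] ptr=2 lookahead=num remaining=[num * ( ( id ) / ( ( num ) ) ) $]
Step 5: shift num. Stack=[T * num] ptr=3 lookahead=* remaining=[* ( ( id ) / ( ( num ) ) ) $]
Step 6: reduce F->num. Stack=[T * F] ptr=3 lookahead=* remaining=[* ( ( id ) / ( ( num ) ) ) $]
Step 7: reduce T->T * F. Stack=[T] ptr=3 lookahead=* remaining=[* ( ( id ) / ( ( num ) ) ) $]
Step 8: shift *. Stack=[T *] ptr=4 lookahead=( remaining=[( ( id ) / ( ( num ) ) ) $]
Step 9: shift (. Stack=[T * (] ptr=5 lookahead=( remaining=[( id ) / ( ( num ) ) ) $]
Step 10: shift (. Stack=[T * ( (] ptr=6 lookahead=id remaining=[id ) / ( ( num ) ) ) $]
Step 11: shift id. Stack=[T * ( ( id] ptr=7 lookahead=) remaining=[) / ( ( num ) ) ) $]
Step 12: reduce F->id. Stack=[T * ( ( F] ptr=7 lookahead=) remaining=[) / ( ( num ) ) ) $]
Step 13: reduce T->F. Stack=[T * ( ( T] ptr=7 lookahead=) remaining=[) / ( ( num ) ) ) $]
Step 14: reduce E->T. Stack=[T * ( ( E] ptr=7 lookahead=) remaining=[) / ( ( num ) ) ) $]
Step 15: shift ). Stack=[T * ( ( E )] ptr=8 lookahead=/ remaining=[/ ( ( num ) ) ) $]
Step 16: reduce F->( E ). Stack=[T * ( F] ptr=8 lookahead=/ remaining=[/ ( ( num ) ) ) $]
Step 17: reduce T->F. Stack=[T * ( T] ptr=8 lookahead=/ remaining=[/ ( ( num ) ) ) $]
Step 18: shift /. Stack=[T * ( T /] ptr=9 lookahead=( remaining=[( ( num ) ) ) $]
Step 19: shift (. Stack=[T * ( T / (] ptr=10 lookahead=( remaining=[( num ) ) ) $]

Answer: 10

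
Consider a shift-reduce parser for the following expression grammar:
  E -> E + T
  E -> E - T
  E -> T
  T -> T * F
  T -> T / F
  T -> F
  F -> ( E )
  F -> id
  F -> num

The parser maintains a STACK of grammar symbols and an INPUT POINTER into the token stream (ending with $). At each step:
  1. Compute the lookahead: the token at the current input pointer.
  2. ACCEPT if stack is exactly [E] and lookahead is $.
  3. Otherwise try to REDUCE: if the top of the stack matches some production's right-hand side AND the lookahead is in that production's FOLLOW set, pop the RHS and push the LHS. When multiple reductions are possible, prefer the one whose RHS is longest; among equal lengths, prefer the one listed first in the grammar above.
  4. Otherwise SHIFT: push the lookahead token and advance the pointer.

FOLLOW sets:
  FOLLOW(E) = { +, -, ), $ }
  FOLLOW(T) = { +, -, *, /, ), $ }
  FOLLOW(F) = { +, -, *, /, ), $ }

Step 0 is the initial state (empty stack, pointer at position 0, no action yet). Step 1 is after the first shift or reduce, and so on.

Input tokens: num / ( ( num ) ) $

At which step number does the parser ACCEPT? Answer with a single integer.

Answer: 19

Derivation:
Step 1: shift num. Stack=[num] ptr=1 lookahead=/ remaining=[/ ( ( num ) ) $]
Step 2: reduce F->num. Stack=[F] ptr=1 lookahead=/ remaining=[/ ( ( num ) ) $]
Step 3: reduce T->F. Stack=[T] ptr=1 lookahead=/ remaining=[/ ( ( num ) ) $]
Step 4: shift /. Stack=[T /] ptr=2 lookahead=( remaining=[( ( num ) ) $]
Step 5: shift (. Stack=[T / (] ptr=3 lookahead=( remaining=[( num ) ) $]
Step 6: shift (. Stack=[T / ( (] ptr=4 lookahead=num remaining=[num ) ) $]
Step 7: shift num. Stack=[T / ( ( num] ptr=5 lookahead=) remaining=[) ) $]
Step 8: reduce F->num. Stack=[T / ( ( F] ptr=5 lookahead=) remaining=[) ) $]
Step 9: reduce T->F. Stack=[T / ( ( T] ptr=5 lookahead=) remaining=[) ) $]
Step 10: reduce E->T. Stack=[T / ( ( E] ptr=5 lookahead=) remaining=[) ) $]
Step 11: shift ). Stack=[T / ( ( E )] ptr=6 lookahead=) remaining=[) $]
Step 12: reduce F->( E ). Stack=[T / ( F] ptr=6 lookahead=) remaining=[) $]
Step 13: reduce T->F. Stack=[T / ( T] ptr=6 lookahead=) remaining=[) $]
Step 14: reduce E->T. Stack=[T / ( E] ptr=6 lookahead=) remaining=[) $]
Step 15: shift ). Stack=[T / ( E )] ptr=7 lookahead=$ remaining=[$]
Step 16: reduce F->( E ). Stack=[T / F] ptr=7 lookahead=$ remaining=[$]
Step 17: reduce T->T / F. Stack=[T] ptr=7 lookahead=$ remaining=[$]
Step 18: reduce E->T. Stack=[E] ptr=7 lookahead=$ remaining=[$]
Step 19: accept. Stack=[E] ptr=7 lookahead=$ remaining=[$]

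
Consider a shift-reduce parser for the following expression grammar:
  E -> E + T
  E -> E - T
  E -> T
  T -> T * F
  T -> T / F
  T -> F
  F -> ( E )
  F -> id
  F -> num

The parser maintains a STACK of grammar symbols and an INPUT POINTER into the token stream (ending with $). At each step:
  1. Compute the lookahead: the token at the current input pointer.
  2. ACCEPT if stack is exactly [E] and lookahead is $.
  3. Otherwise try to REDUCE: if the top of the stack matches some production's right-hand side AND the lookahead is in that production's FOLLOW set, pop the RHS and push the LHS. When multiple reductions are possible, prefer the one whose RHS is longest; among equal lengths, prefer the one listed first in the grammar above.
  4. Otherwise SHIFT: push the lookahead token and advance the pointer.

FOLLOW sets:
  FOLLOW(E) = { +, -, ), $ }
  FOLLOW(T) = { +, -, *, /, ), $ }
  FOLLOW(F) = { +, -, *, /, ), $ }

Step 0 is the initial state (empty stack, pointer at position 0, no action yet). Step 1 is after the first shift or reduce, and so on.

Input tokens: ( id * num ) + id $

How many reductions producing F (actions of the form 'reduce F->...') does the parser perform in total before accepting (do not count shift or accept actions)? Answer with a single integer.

Step 1: shift (. Stack=[(] ptr=1 lookahead=id remaining=[id * num ) + id $]
Step 2: shift id. Stack=[( id] ptr=2 lookahead=* remaining=[* num ) + id $]
Step 3: reduce F->id. Stack=[( F] ptr=2 lookahead=* remaining=[* num ) + id $]
Step 4: reduce T->F. Stack=[( T] ptr=2 lookahead=* remaining=[* num ) + id $]
Step 5: shift *. Stack=[( T *] ptr=3 lookahead=num remaining=[num ) + id $]
Step 6: shift num. Stack=[( T * num] ptr=4 lookahead=) remaining=[) + id $]
Step 7: reduce F->num. Stack=[( T * F] ptr=4 lookahead=) remaining=[) + id $]
Step 8: reduce T->T * F. Stack=[( T] ptr=4 lookahead=) remaining=[) + id $]
Step 9: reduce E->T. Stack=[( E] ptr=4 lookahead=) remaining=[) + id $]
Step 10: shift ). Stack=[( E )] ptr=5 lookahead=+ remaining=[+ id $]
Step 11: reduce F->( E ). Stack=[F] ptr=5 lookahead=+ remaining=[+ id $]
Step 12: reduce T->F. Stack=[T] ptr=5 lookahead=+ remaining=[+ id $]
Step 13: reduce E->T. Stack=[E] ptr=5 lookahead=+ remaining=[+ id $]
Step 14: shift +. Stack=[E +] ptr=6 lookahead=id remaining=[id $]
Step 15: shift id. Stack=[E + id] ptr=7 lookahead=$ remaining=[$]
Step 16: reduce F->id. Stack=[E + F] ptr=7 lookahead=$ remaining=[$]
Step 17: reduce T->F. Stack=[E + T] ptr=7 lookahead=$ remaining=[$]
Step 18: reduce E->E + T. Stack=[E] ptr=7 lookahead=$ remaining=[$]
Step 19: accept. Stack=[E] ptr=7 lookahead=$ remaining=[$]

Answer: 4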